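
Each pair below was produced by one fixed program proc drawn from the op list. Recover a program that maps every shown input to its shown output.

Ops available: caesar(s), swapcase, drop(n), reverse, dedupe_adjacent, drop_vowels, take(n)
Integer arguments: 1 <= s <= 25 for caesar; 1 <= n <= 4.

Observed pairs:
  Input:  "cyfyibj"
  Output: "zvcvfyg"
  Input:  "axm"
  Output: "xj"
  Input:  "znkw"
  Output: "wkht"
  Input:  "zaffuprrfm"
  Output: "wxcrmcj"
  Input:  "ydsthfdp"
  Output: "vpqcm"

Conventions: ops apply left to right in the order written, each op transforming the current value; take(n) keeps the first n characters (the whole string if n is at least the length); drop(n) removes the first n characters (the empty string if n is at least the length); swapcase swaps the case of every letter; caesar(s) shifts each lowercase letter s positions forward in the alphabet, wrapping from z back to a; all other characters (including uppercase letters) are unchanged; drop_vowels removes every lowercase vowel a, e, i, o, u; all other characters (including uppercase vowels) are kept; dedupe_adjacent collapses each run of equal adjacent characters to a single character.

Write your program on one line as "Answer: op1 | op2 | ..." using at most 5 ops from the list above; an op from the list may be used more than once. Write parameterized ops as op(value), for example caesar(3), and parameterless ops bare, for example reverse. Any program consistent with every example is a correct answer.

caesar(15) | caesar(8) | dedupe_adjacent | drop_vowels

Check, running the answer program on each example:
  "cyfyibj" -> "rnunxqy" -> "zvcvfyg" -> "zvcvfyg" -> "zvcvfyg"
  "axm" -> "pmb" -> "xuj" -> "xuj" -> "xj"
  "znkw" -> "oczl" -> "wkht" -> "wkht" -> "wkht"
  "zaffuprrfm" -> "opuujeggub" -> "wxccrmoocj" -> "wxcrmocj" -> "wxcrmcj"
  "ydsthfdp" -> "nshiwuse" -> "vapqecam" -> "vapqecam" -> "vpqcm"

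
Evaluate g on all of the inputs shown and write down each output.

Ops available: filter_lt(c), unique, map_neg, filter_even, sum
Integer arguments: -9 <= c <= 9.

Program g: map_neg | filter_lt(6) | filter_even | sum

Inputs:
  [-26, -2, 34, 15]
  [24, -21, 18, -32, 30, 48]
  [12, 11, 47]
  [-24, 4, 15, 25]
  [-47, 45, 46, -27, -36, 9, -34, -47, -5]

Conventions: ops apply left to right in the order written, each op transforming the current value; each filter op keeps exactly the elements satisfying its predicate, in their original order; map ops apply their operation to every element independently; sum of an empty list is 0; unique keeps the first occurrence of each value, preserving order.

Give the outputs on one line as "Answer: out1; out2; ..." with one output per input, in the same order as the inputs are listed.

-32; -120; -12; -4; -46

Execution, op by op:
  [-26, -2, 34, 15] -> [26, 2, -34, -15] -> [2, -34, -15] -> [2, -34] -> -32
  [24, -21, 18, -32, 30, 48] -> [-24, 21, -18, 32, -30, -48] -> [-24, -18, -30, -48] -> [-24, -18, -30, -48] -> -120
  [12, 11, 47] -> [-12, -11, -47] -> [-12, -11, -47] -> [-12] -> -12
  [-24, 4, 15, 25] -> [24, -4, -15, -25] -> [-4, -15, -25] -> [-4] -> -4
  [-47, 45, 46, -27, -36, 9, -34, -47, -5] -> [47, -45, -46, 27, 36, -9, 34, 47, 5] -> [-45, -46, -9, 5] -> [-46] -> -46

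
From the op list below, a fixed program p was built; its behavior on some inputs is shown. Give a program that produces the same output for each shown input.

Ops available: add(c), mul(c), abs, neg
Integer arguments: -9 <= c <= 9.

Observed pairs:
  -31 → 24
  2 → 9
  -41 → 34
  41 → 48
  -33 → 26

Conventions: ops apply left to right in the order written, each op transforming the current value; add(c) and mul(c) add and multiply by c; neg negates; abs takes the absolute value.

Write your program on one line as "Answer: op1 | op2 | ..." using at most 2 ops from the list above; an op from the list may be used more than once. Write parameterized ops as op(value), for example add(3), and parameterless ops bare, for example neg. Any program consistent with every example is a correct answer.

add(7) | abs

Check, running the answer program on each example:
  -31 -> -24 -> 24
  2 -> 9 -> 9
  -41 -> -34 -> 34
  41 -> 48 -> 48
  -33 -> -26 -> 26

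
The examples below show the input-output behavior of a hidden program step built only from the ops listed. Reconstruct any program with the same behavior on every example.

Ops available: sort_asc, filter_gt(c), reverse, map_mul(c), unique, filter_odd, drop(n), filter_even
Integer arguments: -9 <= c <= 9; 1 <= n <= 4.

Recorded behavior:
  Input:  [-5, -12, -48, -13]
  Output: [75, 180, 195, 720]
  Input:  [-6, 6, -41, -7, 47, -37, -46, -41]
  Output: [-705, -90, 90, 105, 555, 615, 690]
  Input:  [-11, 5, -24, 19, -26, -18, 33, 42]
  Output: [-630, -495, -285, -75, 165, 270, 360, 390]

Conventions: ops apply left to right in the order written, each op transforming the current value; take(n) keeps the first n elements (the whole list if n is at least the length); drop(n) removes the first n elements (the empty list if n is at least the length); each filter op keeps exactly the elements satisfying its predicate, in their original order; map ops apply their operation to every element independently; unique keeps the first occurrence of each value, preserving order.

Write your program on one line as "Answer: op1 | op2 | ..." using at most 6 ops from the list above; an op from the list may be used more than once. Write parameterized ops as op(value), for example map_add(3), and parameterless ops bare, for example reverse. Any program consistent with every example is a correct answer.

map_mul(5) | unique | reverse | sort_asc | reverse | map_mul(-3)

Check, running the answer program on each example:
  [-5, -12, -48, -13] -> [-25, -60, -240, -65] -> [-25, -60, -240, -65] -> [-65, -240, -60, -25] -> [-240, -65, -60, -25] -> [-25, -60, -65, -240] -> [75, 180, 195, 720]
  [-6, 6, -41, -7, 47, -37, -46, -41] -> [-30, 30, -205, -35, 235, -185, -230, -205] -> [-30, 30, -205, -35, 235, -185, -230] -> [-230, -185, 235, -35, -205, 30, -30] -> [-230, -205, -185, -35, -30, 30, 235] -> [235, 30, -30, -35, -185, -205, -230] -> [-705, -90, 90, 105, 555, 615, 690]
  [-11, 5, -24, 19, -26, -18, 33, 42] -> [-55, 25, -120, 95, -130, -90, 165, 210] -> [-55, 25, -120, 95, -130, -90, 165, 210] -> [210, 165, -90, -130, 95, -120, 25, -55] -> [-130, -120, -90, -55, 25, 95, 165, 210] -> [210, 165, 95, 25, -55, -90, -120, -130] -> [-630, -495, -285, -75, 165, 270, 360, 390]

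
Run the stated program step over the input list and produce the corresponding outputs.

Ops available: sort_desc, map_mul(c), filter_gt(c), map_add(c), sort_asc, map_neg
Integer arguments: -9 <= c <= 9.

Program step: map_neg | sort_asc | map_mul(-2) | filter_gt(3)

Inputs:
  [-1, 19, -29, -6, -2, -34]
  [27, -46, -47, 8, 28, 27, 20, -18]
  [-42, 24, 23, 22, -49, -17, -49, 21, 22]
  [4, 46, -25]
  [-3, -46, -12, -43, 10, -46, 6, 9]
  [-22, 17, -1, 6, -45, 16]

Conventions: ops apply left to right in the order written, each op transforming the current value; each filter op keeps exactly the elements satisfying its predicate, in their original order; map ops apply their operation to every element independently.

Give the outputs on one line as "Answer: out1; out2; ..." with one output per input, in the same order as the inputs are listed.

Execution, op by op:
  [-1, 19, -29, -6, -2, -34] -> [1, -19, 29, 6, 2, 34] -> [-19, 1, 2, 6, 29, 34] -> [38, -2, -4, -12, -58, -68] -> [38]
  [27, -46, -47, 8, 28, 27, 20, -18] -> [-27, 46, 47, -8, -28, -27, -20, 18] -> [-28, -27, -27, -20, -8, 18, 46, 47] -> [56, 54, 54, 40, 16, -36, -92, -94] -> [56, 54, 54, 40, 16]
  [-42, 24, 23, 22, -49, -17, -49, 21, 22] -> [42, -24, -23, -22, 49, 17, 49, -21, -22] -> [-24, -23, -22, -22, -21, 17, 42, 49, 49] -> [48, 46, 44, 44, 42, -34, -84, -98, -98] -> [48, 46, 44, 44, 42]
  [4, 46, -25] -> [-4, -46, 25] -> [-46, -4, 25] -> [92, 8, -50] -> [92, 8]
  [-3, -46, -12, -43, 10, -46, 6, 9] -> [3, 46, 12, 43, -10, 46, -6, -9] -> [-10, -9, -6, 3, 12, 43, 46, 46] -> [20, 18, 12, -6, -24, -86, -92, -92] -> [20, 18, 12]
  [-22, 17, -1, 6, -45, 16] -> [22, -17, 1, -6, 45, -16] -> [-17, -16, -6, 1, 22, 45] -> [34, 32, 12, -2, -44, -90] -> [34, 32, 12]

[38]; [56, 54, 54, 40, 16]; [48, 46, 44, 44, 42]; [92, 8]; [20, 18, 12]; [34, 32, 12]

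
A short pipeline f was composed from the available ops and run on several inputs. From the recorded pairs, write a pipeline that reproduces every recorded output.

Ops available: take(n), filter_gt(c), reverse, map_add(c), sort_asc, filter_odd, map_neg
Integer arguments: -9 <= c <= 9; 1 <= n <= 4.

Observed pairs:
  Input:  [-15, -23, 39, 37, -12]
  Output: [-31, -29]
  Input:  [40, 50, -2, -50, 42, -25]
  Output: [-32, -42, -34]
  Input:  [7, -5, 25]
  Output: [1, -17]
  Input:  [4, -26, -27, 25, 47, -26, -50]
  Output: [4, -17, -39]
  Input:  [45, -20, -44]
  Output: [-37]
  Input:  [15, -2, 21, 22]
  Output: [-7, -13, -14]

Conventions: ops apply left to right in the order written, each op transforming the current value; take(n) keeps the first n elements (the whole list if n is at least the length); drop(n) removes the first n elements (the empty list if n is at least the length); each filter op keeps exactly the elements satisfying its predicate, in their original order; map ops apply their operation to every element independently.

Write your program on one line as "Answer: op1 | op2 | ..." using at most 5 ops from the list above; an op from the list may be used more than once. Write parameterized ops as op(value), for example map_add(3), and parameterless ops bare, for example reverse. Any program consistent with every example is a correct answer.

filter_gt(-5) | filter_gt(-2) | map_add(-8) | map_neg

Check, running the answer program on each example:
  [-15, -23, 39, 37, -12] -> [39, 37] -> [39, 37] -> [31, 29] -> [-31, -29]
  [40, 50, -2, -50, 42, -25] -> [40, 50, -2, 42] -> [40, 50, 42] -> [32, 42, 34] -> [-32, -42, -34]
  [7, -5, 25] -> [7, 25] -> [7, 25] -> [-1, 17] -> [1, -17]
  [4, -26, -27, 25, 47, -26, -50] -> [4, 25, 47] -> [4, 25, 47] -> [-4, 17, 39] -> [4, -17, -39]
  [45, -20, -44] -> [45] -> [45] -> [37] -> [-37]
  [15, -2, 21, 22] -> [15, -2, 21, 22] -> [15, 21, 22] -> [7, 13, 14] -> [-7, -13, -14]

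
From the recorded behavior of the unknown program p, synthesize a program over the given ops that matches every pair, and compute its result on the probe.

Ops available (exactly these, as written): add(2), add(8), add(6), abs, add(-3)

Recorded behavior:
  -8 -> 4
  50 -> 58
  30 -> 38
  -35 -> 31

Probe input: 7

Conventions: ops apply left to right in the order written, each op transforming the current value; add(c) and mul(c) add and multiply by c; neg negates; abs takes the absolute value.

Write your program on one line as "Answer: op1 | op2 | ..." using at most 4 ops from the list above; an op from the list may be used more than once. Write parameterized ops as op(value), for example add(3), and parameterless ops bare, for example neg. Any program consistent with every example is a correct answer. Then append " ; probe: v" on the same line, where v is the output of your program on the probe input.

add(6) | abs | add(2) ; probe: 15

Check, running the answer program on each example:
  -8 -> -2 -> 2 -> 4
  50 -> 56 -> 56 -> 58
  30 -> 36 -> 36 -> 38
  -35 -> -29 -> 29 -> 31
  probe: 7 -> 13 -> 13 -> 15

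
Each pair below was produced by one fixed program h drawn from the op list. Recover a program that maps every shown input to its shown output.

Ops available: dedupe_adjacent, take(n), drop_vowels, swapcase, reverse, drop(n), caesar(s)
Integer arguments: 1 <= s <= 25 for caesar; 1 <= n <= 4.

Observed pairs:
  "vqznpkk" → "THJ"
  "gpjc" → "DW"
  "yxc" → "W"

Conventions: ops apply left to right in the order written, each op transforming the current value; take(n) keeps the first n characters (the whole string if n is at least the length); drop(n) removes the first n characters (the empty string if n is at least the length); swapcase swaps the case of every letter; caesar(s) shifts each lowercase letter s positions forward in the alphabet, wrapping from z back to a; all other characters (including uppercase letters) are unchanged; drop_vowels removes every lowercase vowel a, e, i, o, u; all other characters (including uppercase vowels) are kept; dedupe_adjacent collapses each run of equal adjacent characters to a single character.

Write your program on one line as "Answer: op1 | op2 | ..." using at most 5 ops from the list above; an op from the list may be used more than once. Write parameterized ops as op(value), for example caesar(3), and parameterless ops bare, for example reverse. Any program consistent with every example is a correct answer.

caesar(20) | swapcase | dedupe_adjacent | drop(2) | take(3)

Check, running the answer program on each example:
  "vqznpkk" -> "pkthjee" -> "PKTHJEE" -> "PKTHJE" -> "THJE" -> "THJ"
  "gpjc" -> "ajdw" -> "AJDW" -> "AJDW" -> "DW" -> "DW"
  "yxc" -> "srw" -> "SRW" -> "SRW" -> "W" -> "W"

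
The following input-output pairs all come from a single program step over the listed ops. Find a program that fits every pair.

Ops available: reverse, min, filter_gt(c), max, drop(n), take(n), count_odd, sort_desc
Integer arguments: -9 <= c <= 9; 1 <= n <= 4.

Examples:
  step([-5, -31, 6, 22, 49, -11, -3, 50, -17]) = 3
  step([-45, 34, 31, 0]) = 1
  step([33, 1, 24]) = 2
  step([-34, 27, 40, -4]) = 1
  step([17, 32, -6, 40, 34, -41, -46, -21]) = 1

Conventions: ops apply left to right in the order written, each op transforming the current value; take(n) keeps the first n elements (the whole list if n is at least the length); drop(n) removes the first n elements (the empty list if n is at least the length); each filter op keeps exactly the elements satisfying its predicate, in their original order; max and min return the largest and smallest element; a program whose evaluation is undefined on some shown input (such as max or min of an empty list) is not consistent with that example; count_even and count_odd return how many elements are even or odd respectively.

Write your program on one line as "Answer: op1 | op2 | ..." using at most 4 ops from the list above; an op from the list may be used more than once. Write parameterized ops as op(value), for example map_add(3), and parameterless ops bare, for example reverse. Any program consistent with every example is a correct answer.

filter_gt(-6) | reverse | count_odd

Check, running the answer program on each example:
  [-5, -31, 6, 22, 49, -11, -3, 50, -17] -> [-5, 6, 22, 49, -3, 50] -> [50, -3, 49, 22, 6, -5] -> 3
  [-45, 34, 31, 0] -> [34, 31, 0] -> [0, 31, 34] -> 1
  [33, 1, 24] -> [33, 1, 24] -> [24, 1, 33] -> 2
  [-34, 27, 40, -4] -> [27, 40, -4] -> [-4, 40, 27] -> 1
  [17, 32, -6, 40, 34, -41, -46, -21] -> [17, 32, 40, 34] -> [34, 40, 32, 17] -> 1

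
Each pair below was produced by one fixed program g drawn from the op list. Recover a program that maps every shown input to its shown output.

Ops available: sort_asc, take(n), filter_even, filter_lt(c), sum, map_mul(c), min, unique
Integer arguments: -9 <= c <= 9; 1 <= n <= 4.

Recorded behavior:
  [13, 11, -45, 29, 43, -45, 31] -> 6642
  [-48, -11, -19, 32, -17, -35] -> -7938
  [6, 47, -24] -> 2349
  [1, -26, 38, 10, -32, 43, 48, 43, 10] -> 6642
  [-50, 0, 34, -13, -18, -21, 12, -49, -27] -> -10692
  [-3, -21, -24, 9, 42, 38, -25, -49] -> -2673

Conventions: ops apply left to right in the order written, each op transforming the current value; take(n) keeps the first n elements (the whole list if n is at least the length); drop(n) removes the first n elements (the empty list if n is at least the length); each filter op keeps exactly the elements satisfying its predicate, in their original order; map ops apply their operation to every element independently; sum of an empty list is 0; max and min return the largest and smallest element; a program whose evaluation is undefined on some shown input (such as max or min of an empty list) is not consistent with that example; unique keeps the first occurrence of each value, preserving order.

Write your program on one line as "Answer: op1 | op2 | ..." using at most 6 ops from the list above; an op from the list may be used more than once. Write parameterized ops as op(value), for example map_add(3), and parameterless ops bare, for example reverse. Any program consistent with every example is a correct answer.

map_mul(-9) | map_mul(-9) | sort_asc | unique | sum

Check, running the answer program on each example:
  [13, 11, -45, 29, 43, -45, 31] -> [-117, -99, 405, -261, -387, 405, -279] -> [1053, 891, -3645, 2349, 3483, -3645, 2511] -> [-3645, -3645, 891, 1053, 2349, 2511, 3483] -> [-3645, 891, 1053, 2349, 2511, 3483] -> 6642
  [-48, -11, -19, 32, -17, -35] -> [432, 99, 171, -288, 153, 315] -> [-3888, -891, -1539, 2592, -1377, -2835] -> [-3888, -2835, -1539, -1377, -891, 2592] -> [-3888, -2835, -1539, -1377, -891, 2592] -> -7938
  [6, 47, -24] -> [-54, -423, 216] -> [486, 3807, -1944] -> [-1944, 486, 3807] -> [-1944, 486, 3807] -> 2349
  [1, -26, 38, 10, -32, 43, 48, 43, 10] -> [-9, 234, -342, -90, 288, -387, -432, -387, -90] -> [81, -2106, 3078, 810, -2592, 3483, 3888, 3483, 810] -> [-2592, -2106, 81, 810, 810, 3078, 3483, 3483, 3888] -> [-2592, -2106, 81, 810, 3078, 3483, 3888] -> 6642
  [-50, 0, 34, -13, -18, -21, 12, -49, -27] -> [450, 0, -306, 117, 162, 189, -108, 441, 243] -> [-4050, 0, 2754, -1053, -1458, -1701, 972, -3969, -2187] -> [-4050, -3969, -2187, -1701, -1458, -1053, 0, 972, 2754] -> [-4050, -3969, -2187, -1701, -1458, -1053, 0, 972, 2754] -> -10692
  [-3, -21, -24, 9, 42, 38, -25, -49] -> [27, 189, 216, -81, -378, -342, 225, 441] -> [-243, -1701, -1944, 729, 3402, 3078, -2025, -3969] -> [-3969, -2025, -1944, -1701, -243, 729, 3078, 3402] -> [-3969, -2025, -1944, -1701, -243, 729, 3078, 3402] -> -2673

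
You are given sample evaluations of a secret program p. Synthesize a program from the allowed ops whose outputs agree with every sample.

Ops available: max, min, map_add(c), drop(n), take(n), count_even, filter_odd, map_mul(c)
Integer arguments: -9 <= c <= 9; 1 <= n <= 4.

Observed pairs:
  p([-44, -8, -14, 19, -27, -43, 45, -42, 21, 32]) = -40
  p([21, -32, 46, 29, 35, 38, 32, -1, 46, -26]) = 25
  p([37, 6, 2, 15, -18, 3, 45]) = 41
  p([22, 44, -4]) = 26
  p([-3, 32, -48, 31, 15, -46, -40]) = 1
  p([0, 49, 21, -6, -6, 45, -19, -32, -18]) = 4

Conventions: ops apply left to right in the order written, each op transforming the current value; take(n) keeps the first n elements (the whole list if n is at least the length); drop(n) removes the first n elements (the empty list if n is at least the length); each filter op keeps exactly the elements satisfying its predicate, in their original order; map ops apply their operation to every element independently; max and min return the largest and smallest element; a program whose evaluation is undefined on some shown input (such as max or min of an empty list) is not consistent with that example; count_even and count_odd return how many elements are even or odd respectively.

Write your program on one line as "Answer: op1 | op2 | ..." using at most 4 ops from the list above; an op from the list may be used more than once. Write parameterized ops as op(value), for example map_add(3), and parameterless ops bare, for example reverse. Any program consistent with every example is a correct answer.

take(3) | map_add(4) | take(1) | max

Check, running the answer program on each example:
  [-44, -8, -14, 19, -27, -43, 45, -42, 21, 32] -> [-44, -8, -14] -> [-40, -4, -10] -> [-40] -> -40
  [21, -32, 46, 29, 35, 38, 32, -1, 46, -26] -> [21, -32, 46] -> [25, -28, 50] -> [25] -> 25
  [37, 6, 2, 15, -18, 3, 45] -> [37, 6, 2] -> [41, 10, 6] -> [41] -> 41
  [22, 44, -4] -> [22, 44, -4] -> [26, 48, 0] -> [26] -> 26
  [-3, 32, -48, 31, 15, -46, -40] -> [-3, 32, -48] -> [1, 36, -44] -> [1] -> 1
  [0, 49, 21, -6, -6, 45, -19, -32, -18] -> [0, 49, 21] -> [4, 53, 25] -> [4] -> 4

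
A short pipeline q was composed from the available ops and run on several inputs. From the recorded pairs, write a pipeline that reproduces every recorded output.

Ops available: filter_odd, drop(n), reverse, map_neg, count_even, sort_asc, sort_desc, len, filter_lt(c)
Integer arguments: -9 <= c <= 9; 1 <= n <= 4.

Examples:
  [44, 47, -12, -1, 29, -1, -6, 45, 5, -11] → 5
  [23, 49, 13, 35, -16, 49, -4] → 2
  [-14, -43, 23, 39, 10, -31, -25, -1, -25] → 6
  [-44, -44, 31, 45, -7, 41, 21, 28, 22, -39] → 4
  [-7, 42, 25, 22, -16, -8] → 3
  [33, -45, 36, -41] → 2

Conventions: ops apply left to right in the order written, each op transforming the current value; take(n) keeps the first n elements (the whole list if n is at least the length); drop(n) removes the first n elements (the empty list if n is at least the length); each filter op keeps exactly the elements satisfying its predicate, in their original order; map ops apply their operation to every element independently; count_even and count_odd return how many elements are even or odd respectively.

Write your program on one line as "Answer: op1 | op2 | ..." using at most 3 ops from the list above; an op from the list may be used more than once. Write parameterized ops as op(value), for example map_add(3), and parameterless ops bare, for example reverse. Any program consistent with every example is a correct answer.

filter_lt(2) | len

Check, running the answer program on each example:
  [44, 47, -12, -1, 29, -1, -6, 45, 5, -11] -> [-12, -1, -1, -6, -11] -> 5
  [23, 49, 13, 35, -16, 49, -4] -> [-16, -4] -> 2
  [-14, -43, 23, 39, 10, -31, -25, -1, -25] -> [-14, -43, -31, -25, -1, -25] -> 6
  [-44, -44, 31, 45, -7, 41, 21, 28, 22, -39] -> [-44, -44, -7, -39] -> 4
  [-7, 42, 25, 22, -16, -8] -> [-7, -16, -8] -> 3
  [33, -45, 36, -41] -> [-45, -41] -> 2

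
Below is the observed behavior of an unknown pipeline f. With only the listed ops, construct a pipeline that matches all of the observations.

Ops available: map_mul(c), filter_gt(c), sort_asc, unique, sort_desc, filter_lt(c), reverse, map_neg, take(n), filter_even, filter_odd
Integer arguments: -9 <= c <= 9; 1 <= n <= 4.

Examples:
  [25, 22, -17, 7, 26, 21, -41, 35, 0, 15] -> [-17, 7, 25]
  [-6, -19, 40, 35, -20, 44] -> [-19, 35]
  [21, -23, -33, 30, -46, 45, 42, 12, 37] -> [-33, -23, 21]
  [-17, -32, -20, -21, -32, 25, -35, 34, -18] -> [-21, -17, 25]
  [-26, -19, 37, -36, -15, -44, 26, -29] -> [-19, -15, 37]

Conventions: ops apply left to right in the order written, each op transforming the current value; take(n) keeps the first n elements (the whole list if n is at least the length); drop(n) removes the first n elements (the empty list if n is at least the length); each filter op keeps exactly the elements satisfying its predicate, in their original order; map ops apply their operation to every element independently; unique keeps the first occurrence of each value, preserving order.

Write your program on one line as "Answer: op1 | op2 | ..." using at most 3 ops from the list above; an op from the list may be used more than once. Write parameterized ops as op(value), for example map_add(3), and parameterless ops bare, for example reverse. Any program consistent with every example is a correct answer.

filter_odd | take(3) | sort_asc

Check, running the answer program on each example:
  [25, 22, -17, 7, 26, 21, -41, 35, 0, 15] -> [25, -17, 7, 21, -41, 35, 15] -> [25, -17, 7] -> [-17, 7, 25]
  [-6, -19, 40, 35, -20, 44] -> [-19, 35] -> [-19, 35] -> [-19, 35]
  [21, -23, -33, 30, -46, 45, 42, 12, 37] -> [21, -23, -33, 45, 37] -> [21, -23, -33] -> [-33, -23, 21]
  [-17, -32, -20, -21, -32, 25, -35, 34, -18] -> [-17, -21, 25, -35] -> [-17, -21, 25] -> [-21, -17, 25]
  [-26, -19, 37, -36, -15, -44, 26, -29] -> [-19, 37, -15, -29] -> [-19, 37, -15] -> [-19, -15, 37]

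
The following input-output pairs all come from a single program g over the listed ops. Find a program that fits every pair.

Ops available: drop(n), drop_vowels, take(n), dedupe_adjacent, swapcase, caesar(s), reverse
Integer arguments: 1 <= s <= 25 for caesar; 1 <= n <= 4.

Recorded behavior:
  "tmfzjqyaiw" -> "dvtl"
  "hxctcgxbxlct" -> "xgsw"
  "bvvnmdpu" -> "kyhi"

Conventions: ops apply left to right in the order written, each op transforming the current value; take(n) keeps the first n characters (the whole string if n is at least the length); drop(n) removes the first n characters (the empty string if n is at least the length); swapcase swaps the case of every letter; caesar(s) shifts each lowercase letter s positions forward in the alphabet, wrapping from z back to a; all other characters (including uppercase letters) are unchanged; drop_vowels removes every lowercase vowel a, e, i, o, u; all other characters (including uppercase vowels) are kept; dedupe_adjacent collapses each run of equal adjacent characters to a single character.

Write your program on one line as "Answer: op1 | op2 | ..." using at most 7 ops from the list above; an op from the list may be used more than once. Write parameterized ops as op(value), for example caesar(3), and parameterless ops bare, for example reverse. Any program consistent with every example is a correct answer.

swapcase | reverse | swapcase | drop(1) | take(4) | caesar(21)

Check, running the answer program on each example:
  "tmfzjqyaiw" -> "TMFZJQYAIW" -> "WIAYQJZFMT" -> "wiayqjzfmt" -> "iayqjzfmt" -> "iayq" -> "dvtl"
  "hxctcgxbxlct" -> "HXCTCGXBXLCT" -> "TCLXBXGCTCXH" -> "tclxbxgctcxh" -> "clxbxgctcxh" -> "clxb" -> "xgsw"
  "bvvnmdpu" -> "BVVNMDPU" -> "UPDMNVVB" -> "updmnvvb" -> "pdmnvvb" -> "pdmn" -> "kyhi"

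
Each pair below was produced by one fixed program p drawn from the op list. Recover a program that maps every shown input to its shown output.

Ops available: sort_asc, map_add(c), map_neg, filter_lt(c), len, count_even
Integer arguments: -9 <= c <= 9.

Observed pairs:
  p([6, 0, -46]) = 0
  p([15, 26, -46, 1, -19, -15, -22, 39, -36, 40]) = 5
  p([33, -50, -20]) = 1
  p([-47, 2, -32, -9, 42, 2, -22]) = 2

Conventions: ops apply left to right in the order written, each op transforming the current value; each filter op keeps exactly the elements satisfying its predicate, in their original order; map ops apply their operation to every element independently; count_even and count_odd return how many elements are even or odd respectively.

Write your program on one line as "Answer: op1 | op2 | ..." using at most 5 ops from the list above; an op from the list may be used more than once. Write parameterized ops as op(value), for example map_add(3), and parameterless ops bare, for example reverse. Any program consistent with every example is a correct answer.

sort_asc | map_add(-2) | map_add(-3) | count_even

Check, running the answer program on each example:
  [6, 0, -46] -> [-46, 0, 6] -> [-48, -2, 4] -> [-51, -5, 1] -> 0
  [15, 26, -46, 1, -19, -15, -22, 39, -36, 40] -> [-46, -36, -22, -19, -15, 1, 15, 26, 39, 40] -> [-48, -38, -24, -21, -17, -1, 13, 24, 37, 38] -> [-51, -41, -27, -24, -20, -4, 10, 21, 34, 35] -> 5
  [33, -50, -20] -> [-50, -20, 33] -> [-52, -22, 31] -> [-55, -25, 28] -> 1
  [-47, 2, -32, -9, 42, 2, -22] -> [-47, -32, -22, -9, 2, 2, 42] -> [-49, -34, -24, -11, 0, 0, 40] -> [-52, -37, -27, -14, -3, -3, 37] -> 2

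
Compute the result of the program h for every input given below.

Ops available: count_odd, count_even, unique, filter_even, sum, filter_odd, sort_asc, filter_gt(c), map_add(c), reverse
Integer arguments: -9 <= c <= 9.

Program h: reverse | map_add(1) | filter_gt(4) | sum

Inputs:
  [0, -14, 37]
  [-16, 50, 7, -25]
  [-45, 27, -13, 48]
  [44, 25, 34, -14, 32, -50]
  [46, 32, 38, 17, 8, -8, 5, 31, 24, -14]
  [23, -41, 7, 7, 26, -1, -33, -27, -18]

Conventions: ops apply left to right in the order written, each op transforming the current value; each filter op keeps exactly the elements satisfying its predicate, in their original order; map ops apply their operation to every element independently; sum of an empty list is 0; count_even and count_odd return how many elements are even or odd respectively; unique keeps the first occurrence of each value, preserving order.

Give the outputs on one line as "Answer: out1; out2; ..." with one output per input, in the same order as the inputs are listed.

Execution, op by op:
  [0, -14, 37] -> [37, -14, 0] -> [38, -13, 1] -> [38] -> 38
  [-16, 50, 7, -25] -> [-25, 7, 50, -16] -> [-24, 8, 51, -15] -> [8, 51] -> 59
  [-45, 27, -13, 48] -> [48, -13, 27, -45] -> [49, -12, 28, -44] -> [49, 28] -> 77
  [44, 25, 34, -14, 32, -50] -> [-50, 32, -14, 34, 25, 44] -> [-49, 33, -13, 35, 26, 45] -> [33, 35, 26, 45] -> 139
  [46, 32, 38, 17, 8, -8, 5, 31, 24, -14] -> [-14, 24, 31, 5, -8, 8, 17, 38, 32, 46] -> [-13, 25, 32, 6, -7, 9, 18, 39, 33, 47] -> [25, 32, 6, 9, 18, 39, 33, 47] -> 209
  [23, -41, 7, 7, 26, -1, -33, -27, -18] -> [-18, -27, -33, -1, 26, 7, 7, -41, 23] -> [-17, -26, -32, 0, 27, 8, 8, -40, 24] -> [27, 8, 8, 24] -> 67

38; 59; 77; 139; 209; 67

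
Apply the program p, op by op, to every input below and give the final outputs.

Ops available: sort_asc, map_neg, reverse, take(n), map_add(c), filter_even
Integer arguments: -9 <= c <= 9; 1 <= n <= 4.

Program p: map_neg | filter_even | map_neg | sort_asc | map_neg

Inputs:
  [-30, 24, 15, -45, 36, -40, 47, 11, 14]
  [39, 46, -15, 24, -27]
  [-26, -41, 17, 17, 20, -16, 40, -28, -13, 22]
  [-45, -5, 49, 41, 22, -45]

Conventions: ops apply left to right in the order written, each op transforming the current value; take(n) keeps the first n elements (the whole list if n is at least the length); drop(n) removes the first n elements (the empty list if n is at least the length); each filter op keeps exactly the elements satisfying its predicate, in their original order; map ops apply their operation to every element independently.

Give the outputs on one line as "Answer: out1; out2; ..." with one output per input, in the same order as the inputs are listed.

Execution, op by op:
  [-30, 24, 15, -45, 36, -40, 47, 11, 14] -> [30, -24, -15, 45, -36, 40, -47, -11, -14] -> [30, -24, -36, 40, -14] -> [-30, 24, 36, -40, 14] -> [-40, -30, 14, 24, 36] -> [40, 30, -14, -24, -36]
  [39, 46, -15, 24, -27] -> [-39, -46, 15, -24, 27] -> [-46, -24] -> [46, 24] -> [24, 46] -> [-24, -46]
  [-26, -41, 17, 17, 20, -16, 40, -28, -13, 22] -> [26, 41, -17, -17, -20, 16, -40, 28, 13, -22] -> [26, -20, 16, -40, 28, -22] -> [-26, 20, -16, 40, -28, 22] -> [-28, -26, -16, 20, 22, 40] -> [28, 26, 16, -20, -22, -40]
  [-45, -5, 49, 41, 22, -45] -> [45, 5, -49, -41, -22, 45] -> [-22] -> [22] -> [22] -> [-22]

[40, 30, -14, -24, -36]; [-24, -46]; [28, 26, 16, -20, -22, -40]; [-22]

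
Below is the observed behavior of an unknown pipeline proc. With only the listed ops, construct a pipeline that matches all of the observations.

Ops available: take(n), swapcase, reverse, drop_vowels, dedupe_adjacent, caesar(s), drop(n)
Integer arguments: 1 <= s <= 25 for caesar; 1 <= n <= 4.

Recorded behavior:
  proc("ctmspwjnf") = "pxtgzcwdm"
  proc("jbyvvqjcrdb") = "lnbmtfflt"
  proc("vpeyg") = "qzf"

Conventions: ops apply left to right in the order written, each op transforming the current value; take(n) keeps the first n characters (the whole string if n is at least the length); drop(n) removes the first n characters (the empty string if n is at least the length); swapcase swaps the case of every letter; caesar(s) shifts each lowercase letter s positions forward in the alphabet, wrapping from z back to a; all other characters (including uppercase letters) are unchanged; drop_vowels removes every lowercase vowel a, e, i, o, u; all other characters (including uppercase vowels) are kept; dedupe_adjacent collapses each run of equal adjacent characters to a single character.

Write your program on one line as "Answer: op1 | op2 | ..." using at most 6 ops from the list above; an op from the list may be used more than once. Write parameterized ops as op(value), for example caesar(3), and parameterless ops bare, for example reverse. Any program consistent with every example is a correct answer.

drop_vowels | caesar(13) | reverse | caesar(23) | drop_vowels

Check, running the answer program on each example:
  "ctmspwjnf" -> "ctmspwjnf" -> "pgzfcjwas" -> "sawjcfzgp" -> "pxtgzcwdm" -> "pxtgzcwdm"
  "jbyvvqjcrdb" -> "jbyvvqjcrdb" -> "woliidwpeqo" -> "oqepwdiilow" -> "lnbmtaffilt" -> "lnbmtfflt"
  "vpeyg" -> "vpyg" -> "iclt" -> "tlci" -> "qizf" -> "qzf"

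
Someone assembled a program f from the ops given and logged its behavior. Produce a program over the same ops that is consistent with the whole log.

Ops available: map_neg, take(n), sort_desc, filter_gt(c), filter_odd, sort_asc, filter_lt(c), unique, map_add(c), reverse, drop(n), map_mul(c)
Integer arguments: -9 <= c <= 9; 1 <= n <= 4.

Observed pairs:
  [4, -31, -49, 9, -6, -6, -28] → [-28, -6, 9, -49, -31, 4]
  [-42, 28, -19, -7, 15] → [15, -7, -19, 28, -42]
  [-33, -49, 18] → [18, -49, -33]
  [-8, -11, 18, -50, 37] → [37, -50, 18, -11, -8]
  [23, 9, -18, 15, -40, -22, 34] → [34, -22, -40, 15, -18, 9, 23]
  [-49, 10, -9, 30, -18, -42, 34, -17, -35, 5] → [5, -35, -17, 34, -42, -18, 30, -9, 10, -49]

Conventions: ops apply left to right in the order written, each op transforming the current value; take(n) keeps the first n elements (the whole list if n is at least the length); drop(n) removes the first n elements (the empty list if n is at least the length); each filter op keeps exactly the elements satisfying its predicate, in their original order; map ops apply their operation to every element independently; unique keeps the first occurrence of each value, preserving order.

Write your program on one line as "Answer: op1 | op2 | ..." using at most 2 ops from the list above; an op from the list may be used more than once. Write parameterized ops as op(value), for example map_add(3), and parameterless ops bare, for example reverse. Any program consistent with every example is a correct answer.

unique | reverse

Check, running the answer program on each example:
  [4, -31, -49, 9, -6, -6, -28] -> [4, -31, -49, 9, -6, -28] -> [-28, -6, 9, -49, -31, 4]
  [-42, 28, -19, -7, 15] -> [-42, 28, -19, -7, 15] -> [15, -7, -19, 28, -42]
  [-33, -49, 18] -> [-33, -49, 18] -> [18, -49, -33]
  [-8, -11, 18, -50, 37] -> [-8, -11, 18, -50, 37] -> [37, -50, 18, -11, -8]
  [23, 9, -18, 15, -40, -22, 34] -> [23, 9, -18, 15, -40, -22, 34] -> [34, -22, -40, 15, -18, 9, 23]
  [-49, 10, -9, 30, -18, -42, 34, -17, -35, 5] -> [-49, 10, -9, 30, -18, -42, 34, -17, -35, 5] -> [5, -35, -17, 34, -42, -18, 30, -9, 10, -49]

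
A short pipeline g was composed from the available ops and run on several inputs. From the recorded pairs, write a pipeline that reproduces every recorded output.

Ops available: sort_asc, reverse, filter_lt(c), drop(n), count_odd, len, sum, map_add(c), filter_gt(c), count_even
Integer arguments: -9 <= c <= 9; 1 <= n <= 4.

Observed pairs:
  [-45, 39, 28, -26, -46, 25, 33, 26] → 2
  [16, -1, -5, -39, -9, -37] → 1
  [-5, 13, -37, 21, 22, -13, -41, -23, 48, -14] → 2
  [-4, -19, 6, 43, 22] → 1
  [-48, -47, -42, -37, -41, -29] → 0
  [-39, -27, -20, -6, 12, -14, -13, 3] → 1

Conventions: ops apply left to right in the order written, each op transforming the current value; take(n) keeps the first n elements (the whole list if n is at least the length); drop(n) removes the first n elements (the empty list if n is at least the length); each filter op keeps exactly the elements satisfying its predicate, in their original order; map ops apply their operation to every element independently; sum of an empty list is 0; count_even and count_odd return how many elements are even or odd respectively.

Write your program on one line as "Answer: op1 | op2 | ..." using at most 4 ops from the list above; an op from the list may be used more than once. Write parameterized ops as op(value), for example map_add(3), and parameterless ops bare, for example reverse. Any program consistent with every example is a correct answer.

reverse | filter_gt(9) | count_even

Check, running the answer program on each example:
  [-45, 39, 28, -26, -46, 25, 33, 26] -> [26, 33, 25, -46, -26, 28, 39, -45] -> [26, 33, 25, 28, 39] -> 2
  [16, -1, -5, -39, -9, -37] -> [-37, -9, -39, -5, -1, 16] -> [16] -> 1
  [-5, 13, -37, 21, 22, -13, -41, -23, 48, -14] -> [-14, 48, -23, -41, -13, 22, 21, -37, 13, -5] -> [48, 22, 21, 13] -> 2
  [-4, -19, 6, 43, 22] -> [22, 43, 6, -19, -4] -> [22, 43] -> 1
  [-48, -47, -42, -37, -41, -29] -> [-29, -41, -37, -42, -47, -48] -> [] -> 0
  [-39, -27, -20, -6, 12, -14, -13, 3] -> [3, -13, -14, 12, -6, -20, -27, -39] -> [12] -> 1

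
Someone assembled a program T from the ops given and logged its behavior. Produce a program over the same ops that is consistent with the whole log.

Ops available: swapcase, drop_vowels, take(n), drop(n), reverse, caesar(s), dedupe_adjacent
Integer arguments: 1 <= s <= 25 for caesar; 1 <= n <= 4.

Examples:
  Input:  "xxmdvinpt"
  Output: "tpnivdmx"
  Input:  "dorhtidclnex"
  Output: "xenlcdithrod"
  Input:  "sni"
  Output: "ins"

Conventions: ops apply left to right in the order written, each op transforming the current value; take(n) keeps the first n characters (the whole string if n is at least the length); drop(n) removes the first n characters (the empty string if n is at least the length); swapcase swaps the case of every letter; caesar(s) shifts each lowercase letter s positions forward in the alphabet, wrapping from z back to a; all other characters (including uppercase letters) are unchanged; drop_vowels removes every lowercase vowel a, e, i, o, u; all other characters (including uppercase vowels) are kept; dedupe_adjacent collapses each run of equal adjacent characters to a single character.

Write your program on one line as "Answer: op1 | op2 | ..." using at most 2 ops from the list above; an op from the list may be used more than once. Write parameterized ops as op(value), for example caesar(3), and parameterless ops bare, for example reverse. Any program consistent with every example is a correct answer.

dedupe_adjacent | reverse

Check, running the answer program on each example:
  "xxmdvinpt" -> "xmdvinpt" -> "tpnivdmx"
  "dorhtidclnex" -> "dorhtidclnex" -> "xenlcdithrod"
  "sni" -> "sni" -> "ins"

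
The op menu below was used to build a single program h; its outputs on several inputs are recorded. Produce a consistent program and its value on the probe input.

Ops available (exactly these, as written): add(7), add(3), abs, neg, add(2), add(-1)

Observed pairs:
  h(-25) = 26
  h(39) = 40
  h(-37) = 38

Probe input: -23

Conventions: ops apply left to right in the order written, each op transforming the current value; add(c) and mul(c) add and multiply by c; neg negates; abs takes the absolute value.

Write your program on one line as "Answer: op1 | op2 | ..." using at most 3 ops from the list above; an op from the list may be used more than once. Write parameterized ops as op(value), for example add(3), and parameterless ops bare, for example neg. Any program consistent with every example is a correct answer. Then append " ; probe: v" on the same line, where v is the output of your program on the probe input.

abs | add(2) | add(-1) ; probe: 24

Check, running the answer program on each example:
  -25 -> 25 -> 27 -> 26
  39 -> 39 -> 41 -> 40
  -37 -> 37 -> 39 -> 38
  probe: -23 -> 23 -> 25 -> 24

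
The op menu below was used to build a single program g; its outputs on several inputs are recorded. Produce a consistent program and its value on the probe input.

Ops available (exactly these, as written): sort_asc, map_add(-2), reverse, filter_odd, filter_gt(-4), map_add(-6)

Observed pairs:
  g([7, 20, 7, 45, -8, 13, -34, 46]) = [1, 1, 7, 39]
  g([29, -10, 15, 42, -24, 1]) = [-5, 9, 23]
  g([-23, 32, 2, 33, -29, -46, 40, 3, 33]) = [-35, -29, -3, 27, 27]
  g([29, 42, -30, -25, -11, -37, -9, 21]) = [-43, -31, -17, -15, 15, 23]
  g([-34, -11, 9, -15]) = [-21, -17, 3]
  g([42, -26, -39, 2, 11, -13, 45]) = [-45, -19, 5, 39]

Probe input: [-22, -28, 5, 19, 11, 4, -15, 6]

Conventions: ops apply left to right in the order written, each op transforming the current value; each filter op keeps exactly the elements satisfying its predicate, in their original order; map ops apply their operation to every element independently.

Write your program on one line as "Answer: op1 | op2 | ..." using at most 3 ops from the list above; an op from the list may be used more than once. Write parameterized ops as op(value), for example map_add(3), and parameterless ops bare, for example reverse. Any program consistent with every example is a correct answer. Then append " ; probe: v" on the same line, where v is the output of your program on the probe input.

filter_odd | map_add(-6) | sort_asc ; probe: [-21, -1, 5, 13]

Check, running the answer program on each example:
  [7, 20, 7, 45, -8, 13, -34, 46] -> [7, 7, 45, 13] -> [1, 1, 39, 7] -> [1, 1, 7, 39]
  [29, -10, 15, 42, -24, 1] -> [29, 15, 1] -> [23, 9, -5] -> [-5, 9, 23]
  [-23, 32, 2, 33, -29, -46, 40, 3, 33] -> [-23, 33, -29, 3, 33] -> [-29, 27, -35, -3, 27] -> [-35, -29, -3, 27, 27]
  [29, 42, -30, -25, -11, -37, -9, 21] -> [29, -25, -11, -37, -9, 21] -> [23, -31, -17, -43, -15, 15] -> [-43, -31, -17, -15, 15, 23]
  [-34, -11, 9, -15] -> [-11, 9, -15] -> [-17, 3, -21] -> [-21, -17, 3]
  [42, -26, -39, 2, 11, -13, 45] -> [-39, 11, -13, 45] -> [-45, 5, -19, 39] -> [-45, -19, 5, 39]
  probe: [-22, -28, 5, 19, 11, 4, -15, 6] -> [5, 19, 11, -15] -> [-1, 13, 5, -21] -> [-21, -1, 5, 13]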